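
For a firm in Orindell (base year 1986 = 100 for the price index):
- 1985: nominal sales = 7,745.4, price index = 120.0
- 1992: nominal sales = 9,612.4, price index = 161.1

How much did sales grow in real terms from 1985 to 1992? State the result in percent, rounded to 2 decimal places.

Deflate each year: 1985 → 7745.4/1.200 = 6454.50; 1992 → 9612.4/1.611 = 5966.73.
So real sales changed by 5966.73/6454.50 − 1 = -0.0756, i.e. -7.56%.

-7.56%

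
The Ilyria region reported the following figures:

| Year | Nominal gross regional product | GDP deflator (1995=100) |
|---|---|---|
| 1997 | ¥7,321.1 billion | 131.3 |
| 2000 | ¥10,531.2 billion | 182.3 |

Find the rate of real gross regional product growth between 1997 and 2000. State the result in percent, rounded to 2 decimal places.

Deflate each year: 1997 → 7321.1/1.313 = 5575.86; 2000 → 10531.2/1.823 = 5776.85.
So real gross regional product changed by 5776.85/5575.86 − 1 = 0.0360, i.e. 3.60%.

3.60%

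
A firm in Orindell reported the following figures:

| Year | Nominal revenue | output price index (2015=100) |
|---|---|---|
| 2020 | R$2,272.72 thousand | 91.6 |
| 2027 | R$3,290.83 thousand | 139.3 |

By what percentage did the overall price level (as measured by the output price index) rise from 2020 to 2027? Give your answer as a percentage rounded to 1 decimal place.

52.1%

Price-level change = 139.3 / 91.6 − 1 = 0.5207.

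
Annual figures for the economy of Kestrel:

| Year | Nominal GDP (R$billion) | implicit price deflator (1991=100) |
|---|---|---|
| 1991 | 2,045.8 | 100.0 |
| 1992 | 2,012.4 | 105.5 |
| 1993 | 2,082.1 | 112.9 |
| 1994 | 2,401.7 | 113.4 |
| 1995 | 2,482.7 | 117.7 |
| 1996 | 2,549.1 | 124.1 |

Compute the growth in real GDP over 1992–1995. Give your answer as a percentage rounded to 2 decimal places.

Real GDP 1992 = 2012.4/1.055 = 1907.49.
Real GDP 1995 = 2482.7/1.177 = 2109.35.
Change = 2109.35/1907.49 − 1 = 0.1058.

10.58%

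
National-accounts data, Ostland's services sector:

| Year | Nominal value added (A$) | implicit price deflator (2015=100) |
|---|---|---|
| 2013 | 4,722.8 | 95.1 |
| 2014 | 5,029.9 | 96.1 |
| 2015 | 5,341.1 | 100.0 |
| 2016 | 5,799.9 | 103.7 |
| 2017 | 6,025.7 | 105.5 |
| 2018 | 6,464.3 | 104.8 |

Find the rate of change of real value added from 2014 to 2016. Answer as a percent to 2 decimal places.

6.86%

Real value added 2014 = 5029.9/0.961 = 5234.03.
Real value added 2016 = 5799.9/1.037 = 5592.96.
Change = 5592.96/5234.03 − 1 = 0.0686.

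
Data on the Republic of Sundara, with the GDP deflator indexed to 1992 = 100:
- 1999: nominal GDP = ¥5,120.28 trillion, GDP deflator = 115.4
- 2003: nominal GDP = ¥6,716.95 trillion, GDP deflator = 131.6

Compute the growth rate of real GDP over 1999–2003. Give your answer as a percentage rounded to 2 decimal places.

15.03%

Deflate each year: 1999 → 5120.28/1.154 = 4436.98; 2003 → 6716.95/1.316 = 5104.07.
So real GDP changed by 5104.07/4436.98 − 1 = 0.1503, i.e. 15.03%.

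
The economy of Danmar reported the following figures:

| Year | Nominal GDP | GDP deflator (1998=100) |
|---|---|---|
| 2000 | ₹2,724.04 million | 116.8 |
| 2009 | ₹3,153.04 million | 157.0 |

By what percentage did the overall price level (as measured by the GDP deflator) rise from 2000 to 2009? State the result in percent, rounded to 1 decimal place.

Price-level change = 157.0 / 116.8 − 1 = 0.3442.

34.4%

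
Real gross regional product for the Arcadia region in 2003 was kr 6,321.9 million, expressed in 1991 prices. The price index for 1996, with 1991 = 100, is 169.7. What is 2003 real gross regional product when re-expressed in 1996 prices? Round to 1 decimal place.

kr 10,728.3 million

Real gross regional product in 1996 prices = Real gross regional product in 1991 prices × (P_1996/P_1991) = 6321.9 × 1.697 = 10728.26.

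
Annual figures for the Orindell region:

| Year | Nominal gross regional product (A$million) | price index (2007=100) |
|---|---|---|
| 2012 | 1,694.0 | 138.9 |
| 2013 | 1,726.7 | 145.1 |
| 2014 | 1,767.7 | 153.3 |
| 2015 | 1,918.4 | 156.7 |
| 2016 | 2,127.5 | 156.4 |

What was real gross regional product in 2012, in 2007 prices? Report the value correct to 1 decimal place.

A$1,219.6 million

Real gross regional product 2012 = 1694.0 / 1.389 = 1219.58.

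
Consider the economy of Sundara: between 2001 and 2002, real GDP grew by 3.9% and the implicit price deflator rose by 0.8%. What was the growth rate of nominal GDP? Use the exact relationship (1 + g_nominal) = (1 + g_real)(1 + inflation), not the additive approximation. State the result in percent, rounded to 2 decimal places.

4.73%

(1 + g_nom) = (1 + g_real)(1 + π) = 1.0390 × 1.0080 = 1.04731.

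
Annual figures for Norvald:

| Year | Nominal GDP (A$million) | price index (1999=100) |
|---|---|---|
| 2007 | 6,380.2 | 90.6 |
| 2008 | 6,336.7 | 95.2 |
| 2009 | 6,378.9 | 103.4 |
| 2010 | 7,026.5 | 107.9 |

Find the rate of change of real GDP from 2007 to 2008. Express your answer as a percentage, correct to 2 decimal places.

-5.48%

Real GDP 2007 = 6380.2/0.906 = 7042.16.
Real GDP 2008 = 6336.7/0.952 = 6656.20.
Change = 6656.20/7042.16 − 1 = -0.0548.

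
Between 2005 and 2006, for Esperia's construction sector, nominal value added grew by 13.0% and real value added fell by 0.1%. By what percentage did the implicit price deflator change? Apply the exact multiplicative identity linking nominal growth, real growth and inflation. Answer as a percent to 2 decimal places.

(1 + g_nom) = (1 + g_real)(1 + π), so π = 1.1300 / 0.9990 − 1 = 0.13113.

13.11%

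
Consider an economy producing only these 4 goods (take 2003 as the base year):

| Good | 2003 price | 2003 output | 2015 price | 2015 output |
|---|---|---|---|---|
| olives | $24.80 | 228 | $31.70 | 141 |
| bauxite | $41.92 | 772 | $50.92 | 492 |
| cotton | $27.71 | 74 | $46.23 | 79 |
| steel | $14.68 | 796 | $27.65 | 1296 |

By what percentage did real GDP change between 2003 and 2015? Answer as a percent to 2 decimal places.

-12.40%

Real GDP 2003 = Nominal GDP 2003 = 24.80·228 + 41.92·772 + 27.71·74 + 14.68·796 = 51752.46.
Real GDP 2015 (at 2003 prices) = 24.80·141 + 41.92·492 + 27.71·79 + 14.68·1296 = 45335.81.
Real growth = 45335.81/51752.46 − 1 = -0.1240.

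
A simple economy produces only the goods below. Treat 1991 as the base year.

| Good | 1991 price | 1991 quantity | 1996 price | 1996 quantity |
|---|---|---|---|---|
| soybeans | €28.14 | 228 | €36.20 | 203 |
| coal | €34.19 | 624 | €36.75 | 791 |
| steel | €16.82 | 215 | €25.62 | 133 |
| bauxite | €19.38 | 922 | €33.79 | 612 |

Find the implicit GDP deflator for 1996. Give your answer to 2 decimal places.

Nominal GDP 1996 = 36.20·203 + 36.75·791 + 25.62·133 + 33.79·612 = 60504.79.
Real GDP 1996 (at 1991 prices) = 28.14·203 + 34.19·791 + 16.82·133 + 19.38·612 = 46854.33.
Deflator = Nominal/Real × 100 = 60504.79/46854.33 × 100 = 129.134.

129.13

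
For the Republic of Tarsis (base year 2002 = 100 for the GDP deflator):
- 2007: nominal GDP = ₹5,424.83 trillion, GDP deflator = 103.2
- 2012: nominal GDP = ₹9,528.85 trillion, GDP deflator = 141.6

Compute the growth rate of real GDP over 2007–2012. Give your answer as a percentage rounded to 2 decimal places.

28.02%

Real GDP 2007 = 5424.83 / 1.032 = 5256.62.
Real GDP 2012 = 9528.85 / 1.416 = 6729.41.
Real growth = 6729.41 / 5256.62 − 1 = 0.2802.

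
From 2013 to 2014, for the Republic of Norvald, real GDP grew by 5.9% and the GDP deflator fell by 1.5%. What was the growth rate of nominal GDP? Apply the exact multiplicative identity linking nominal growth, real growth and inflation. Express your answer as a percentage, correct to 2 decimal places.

(1 + g_nom) = (1 + g_real)(1 + π) = 1.0590 × 0.9850 = 1.04312.

4.31%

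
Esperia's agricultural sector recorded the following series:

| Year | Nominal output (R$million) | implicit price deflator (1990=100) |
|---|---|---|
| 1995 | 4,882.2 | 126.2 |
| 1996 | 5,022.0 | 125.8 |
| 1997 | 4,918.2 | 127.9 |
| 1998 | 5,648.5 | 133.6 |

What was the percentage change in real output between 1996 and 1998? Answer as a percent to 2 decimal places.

Real output 1996 = 5022.0/1.258 = 3992.05.
Real output 1998 = 5648.5/1.336 = 4227.92.
Change = 4227.92/3992.05 − 1 = 0.0591.

5.91%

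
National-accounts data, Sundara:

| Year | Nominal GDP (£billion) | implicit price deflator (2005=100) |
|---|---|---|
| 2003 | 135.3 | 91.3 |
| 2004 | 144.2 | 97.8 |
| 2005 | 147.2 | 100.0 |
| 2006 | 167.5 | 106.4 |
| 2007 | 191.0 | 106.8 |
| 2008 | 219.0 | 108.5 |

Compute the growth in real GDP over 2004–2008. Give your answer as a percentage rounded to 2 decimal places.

Real GDP 2004 = 144.2/0.978 = 147.44.
Real GDP 2008 = 219.0/1.085 = 201.84.
Change = 201.84/147.44 − 1 = 0.3690.

36.90%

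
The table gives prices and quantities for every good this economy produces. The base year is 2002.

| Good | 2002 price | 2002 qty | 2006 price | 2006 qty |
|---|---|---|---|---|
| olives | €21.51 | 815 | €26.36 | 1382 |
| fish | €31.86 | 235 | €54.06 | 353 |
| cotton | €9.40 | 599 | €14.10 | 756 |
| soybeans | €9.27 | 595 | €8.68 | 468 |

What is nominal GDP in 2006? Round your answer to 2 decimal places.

Nominal GDP 2006 = Σ (p_2006 × q_2006) = 26.36·1382 + 54.06·353 + 14.10·756 + 8.68·468 = 70234.54.

€70234.54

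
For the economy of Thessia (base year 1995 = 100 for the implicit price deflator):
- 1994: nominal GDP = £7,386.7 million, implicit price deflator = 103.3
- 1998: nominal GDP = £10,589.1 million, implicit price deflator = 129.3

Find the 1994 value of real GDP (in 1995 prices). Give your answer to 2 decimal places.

£7,150.73 million

Real GDP = Nominal / (implicit price deflator/100) = 7386.7 / 1.033 = 7150.73.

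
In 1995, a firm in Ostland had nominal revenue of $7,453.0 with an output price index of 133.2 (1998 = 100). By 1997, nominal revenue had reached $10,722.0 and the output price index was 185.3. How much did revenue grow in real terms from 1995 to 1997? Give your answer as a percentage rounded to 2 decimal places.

3.41%

Deflate each year: 1995 → 7453.0/1.332 = 5595.35; 1997 → 10722.0/1.853 = 5786.29.
So real revenue changed by 5786.29/5595.35 − 1 = 0.0341, i.e. 3.41%.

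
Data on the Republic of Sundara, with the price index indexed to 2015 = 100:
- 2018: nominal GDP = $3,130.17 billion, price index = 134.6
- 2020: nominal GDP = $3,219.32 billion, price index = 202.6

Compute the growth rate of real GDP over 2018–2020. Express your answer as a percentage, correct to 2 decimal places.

-31.67%

Deflate each year: 2018 → 3130.17/1.346 = 2325.53; 2020 → 3219.32/2.026 = 1589.00.
So real GDP changed by 1589.00/2325.53 − 1 = -0.3167, i.e. -31.67%.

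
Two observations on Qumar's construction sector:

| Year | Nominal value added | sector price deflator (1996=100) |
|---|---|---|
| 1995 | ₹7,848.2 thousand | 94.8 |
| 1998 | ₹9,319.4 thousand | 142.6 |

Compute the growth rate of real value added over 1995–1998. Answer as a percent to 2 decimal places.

-21.06%

Real value added 1995 = 7848.2 / 0.948 = 8278.69.
Real value added 1998 = 9319.4 / 1.426 = 6535.34.
Real growth = 6535.34 / 8278.69 − 1 = -0.2106.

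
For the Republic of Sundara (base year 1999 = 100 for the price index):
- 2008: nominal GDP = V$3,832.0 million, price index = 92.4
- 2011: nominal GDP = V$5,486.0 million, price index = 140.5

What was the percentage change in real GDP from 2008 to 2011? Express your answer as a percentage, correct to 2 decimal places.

-5.85%

Deflate each year: 2008 → 3832.0/0.924 = 4147.19; 2011 → 5486.0/1.405 = 3904.63.
So real GDP changed by 3904.63/4147.19 − 1 = -0.0585, i.e. -5.85%.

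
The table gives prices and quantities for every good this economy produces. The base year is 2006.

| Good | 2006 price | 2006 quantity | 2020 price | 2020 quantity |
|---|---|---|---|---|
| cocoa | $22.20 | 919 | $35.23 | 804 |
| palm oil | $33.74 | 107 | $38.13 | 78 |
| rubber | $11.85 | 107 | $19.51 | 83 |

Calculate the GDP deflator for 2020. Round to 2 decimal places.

153.37

Nominal GDP 2020 = 35.23·804 + 38.13·78 + 19.51·83 = 32918.39.
Real GDP 2020 (at 2006 prices) = 22.20·804 + 33.74·78 + 11.85·83 = 21464.07.
Deflator = Nominal/Real × 100 = 32918.39/21464.07 × 100 = 153.365.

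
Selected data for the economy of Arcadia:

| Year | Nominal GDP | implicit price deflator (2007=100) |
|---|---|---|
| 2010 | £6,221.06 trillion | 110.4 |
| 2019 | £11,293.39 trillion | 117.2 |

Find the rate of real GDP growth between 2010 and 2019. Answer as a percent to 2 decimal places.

71.00%

Deflate each year: 2010 → 6221.06/1.104 = 5635.02; 2019 → 11293.39/1.172 = 9636.00.
So real GDP changed by 9636.00/5635.02 − 1 = 0.7100, i.e. 71.00%.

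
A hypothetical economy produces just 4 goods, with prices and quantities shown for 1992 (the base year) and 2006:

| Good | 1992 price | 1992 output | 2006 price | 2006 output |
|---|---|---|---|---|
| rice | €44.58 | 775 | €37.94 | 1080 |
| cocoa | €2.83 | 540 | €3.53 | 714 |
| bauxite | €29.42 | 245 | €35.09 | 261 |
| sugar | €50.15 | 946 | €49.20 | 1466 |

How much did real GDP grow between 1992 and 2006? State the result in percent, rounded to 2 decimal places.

44.79%

Real GDP 1992 = Nominal GDP 1992 = 44.58·775 + 2.83·540 + 29.42·245 + 50.15·946 = 90727.50.
Real GDP 2006 (at 1992 prices) = 44.58·1080 + 2.83·714 + 29.42·261 + 50.15·1466 = 131365.54.
Real growth = 131365.54/90727.50 − 1 = 0.4479.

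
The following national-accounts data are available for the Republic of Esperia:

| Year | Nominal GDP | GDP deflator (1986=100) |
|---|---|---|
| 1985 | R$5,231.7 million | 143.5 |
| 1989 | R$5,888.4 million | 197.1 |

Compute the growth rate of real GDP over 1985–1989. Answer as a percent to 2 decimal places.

Deflate each year: 1985 → 5231.7/1.435 = 3645.78; 1989 → 5888.4/1.971 = 2987.52.
So real GDP changed by 2987.52/3645.78 − 1 = -0.1806, i.e. -18.06%.

-18.06%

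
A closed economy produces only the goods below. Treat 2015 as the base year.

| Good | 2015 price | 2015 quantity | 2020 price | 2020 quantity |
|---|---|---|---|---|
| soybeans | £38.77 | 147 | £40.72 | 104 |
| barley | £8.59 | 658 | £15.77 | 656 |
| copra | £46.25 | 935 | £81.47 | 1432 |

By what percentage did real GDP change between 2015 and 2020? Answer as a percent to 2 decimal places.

Real GDP 2015 = Nominal GDP 2015 = 38.77·147 + 8.59·658 + 46.25·935 = 54595.16.
Real GDP 2020 (at 2015 prices) = 38.77·104 + 8.59·656 + 46.25·1432 = 75897.12.
Real growth = 75897.12/54595.16 − 1 = 0.3902.

39.02%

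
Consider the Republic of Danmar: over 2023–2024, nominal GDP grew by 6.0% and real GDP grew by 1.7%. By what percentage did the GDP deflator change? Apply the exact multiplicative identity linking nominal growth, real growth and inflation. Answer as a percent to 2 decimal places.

4.23%

(1 + g_nom) = (1 + g_real)(1 + π), so π = 1.0600 / 1.0170 − 1 = 0.04228.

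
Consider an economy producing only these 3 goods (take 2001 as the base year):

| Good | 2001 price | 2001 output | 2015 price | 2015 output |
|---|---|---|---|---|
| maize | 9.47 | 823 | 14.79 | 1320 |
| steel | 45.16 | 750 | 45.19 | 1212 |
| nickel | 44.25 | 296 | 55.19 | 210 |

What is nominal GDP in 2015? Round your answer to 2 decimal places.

Nominal GDP 2015 = Σ (p_2015 × q_2015) = 14.79·1320 + 45.19·1212 + 55.19·210 = 85882.98.

85882.98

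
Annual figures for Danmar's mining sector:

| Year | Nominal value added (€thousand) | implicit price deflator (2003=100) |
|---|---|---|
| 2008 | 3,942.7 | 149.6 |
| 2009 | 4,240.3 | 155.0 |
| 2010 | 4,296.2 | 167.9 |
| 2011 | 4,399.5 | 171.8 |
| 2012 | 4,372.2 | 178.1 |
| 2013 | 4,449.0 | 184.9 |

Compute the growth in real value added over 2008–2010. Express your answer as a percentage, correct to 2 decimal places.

Real value added 2008 = 3942.7/1.496 = 2635.49.
Real value added 2010 = 4296.2/1.679 = 2558.78.
Change = 2558.78/2635.49 − 1 = -0.0291.

-2.91%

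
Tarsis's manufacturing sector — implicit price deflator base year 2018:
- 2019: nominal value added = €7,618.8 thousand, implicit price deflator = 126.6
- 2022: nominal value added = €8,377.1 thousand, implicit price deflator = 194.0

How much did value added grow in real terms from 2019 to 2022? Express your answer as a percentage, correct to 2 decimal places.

Real value added 2019 = 7618.8 / 1.266 = 6018.01.
Real value added 2022 = 8377.1 / 1.940 = 4318.09.
Real growth = 4318.09 / 6018.01 − 1 = -0.2825.

-28.25%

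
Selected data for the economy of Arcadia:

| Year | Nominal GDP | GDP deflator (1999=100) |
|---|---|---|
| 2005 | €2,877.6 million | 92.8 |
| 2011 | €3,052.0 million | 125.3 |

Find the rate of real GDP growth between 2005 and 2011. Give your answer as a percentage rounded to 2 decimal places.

-21.45%

Deflate each year: 2005 → 2877.6/0.928 = 3100.86; 2011 → 3052.0/1.253 = 2435.75.
So real GDP changed by 2435.75/3100.86 − 1 = -0.2145, i.e. -21.45%.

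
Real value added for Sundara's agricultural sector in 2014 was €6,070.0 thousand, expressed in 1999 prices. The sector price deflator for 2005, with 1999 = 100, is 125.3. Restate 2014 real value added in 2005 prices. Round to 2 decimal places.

€7,605.71 thousand

Real value added in 2005 prices = Real value added in 1999 prices × (P_2005/P_1999) = 6070.0 × 1.253 = 7605.71.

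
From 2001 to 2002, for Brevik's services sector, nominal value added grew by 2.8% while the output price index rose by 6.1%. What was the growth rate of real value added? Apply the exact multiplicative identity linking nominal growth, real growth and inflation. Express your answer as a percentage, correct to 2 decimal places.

-3.11%

(1 + g_nom) = (1 + g_real)(1 + π), so g_real = 1.0280 / 1.0610 − 1 = -0.03110.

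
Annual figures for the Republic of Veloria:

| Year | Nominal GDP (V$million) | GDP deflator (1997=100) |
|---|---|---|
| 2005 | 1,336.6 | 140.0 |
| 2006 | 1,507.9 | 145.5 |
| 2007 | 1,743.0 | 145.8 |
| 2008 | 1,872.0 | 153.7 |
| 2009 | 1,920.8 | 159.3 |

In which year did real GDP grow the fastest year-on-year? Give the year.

2006: real = 1507.9/1.455 = 1036.36; growth vs 2005 (954.71) = 8.55%.
2007: real = 1743.0/1.458 = 1195.47; growth vs 2006 (1036.36) = 15.35%.
2008: real = 1872.0/1.537 = 1217.96; growth vs 2007 (1195.47) = 1.88%.
2009: real = 1920.8/1.593 = 1205.78; growth vs 2008 (1217.96) = -1.00%.

2007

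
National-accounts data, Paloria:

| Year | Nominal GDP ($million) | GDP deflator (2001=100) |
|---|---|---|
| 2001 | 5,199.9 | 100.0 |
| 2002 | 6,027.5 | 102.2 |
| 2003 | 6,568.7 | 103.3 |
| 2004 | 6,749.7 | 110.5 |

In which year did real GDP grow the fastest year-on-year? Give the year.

2002: real = 6027.5/1.022 = 5897.75; growth vs 2001 (5199.90) = 13.42%.
2003: real = 6568.7/1.033 = 6358.86; growth vs 2002 (5897.75) = 7.82%.
2004: real = 6749.7/1.105 = 6108.33; growth vs 2003 (6358.86) = -3.94%.

2002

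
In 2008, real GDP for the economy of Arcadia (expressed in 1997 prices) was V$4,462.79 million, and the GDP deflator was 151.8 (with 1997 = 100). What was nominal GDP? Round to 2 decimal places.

V$6,774.52 million

Nominal GDP = Real × (GDP deflator/100) = 4462.79 × 1.518 = 6774.52.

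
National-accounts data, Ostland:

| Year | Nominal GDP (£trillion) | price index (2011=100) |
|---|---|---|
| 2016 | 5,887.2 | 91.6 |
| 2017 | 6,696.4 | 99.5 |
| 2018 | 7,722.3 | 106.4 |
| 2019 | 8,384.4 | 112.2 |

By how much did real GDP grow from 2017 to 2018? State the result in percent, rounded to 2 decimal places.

7.84%

Real GDP 2017 = 6696.4/0.995 = 6730.05.
Real GDP 2018 = 7722.3/1.064 = 7257.80.
Change = 7257.80/6730.05 − 1 = 0.0784.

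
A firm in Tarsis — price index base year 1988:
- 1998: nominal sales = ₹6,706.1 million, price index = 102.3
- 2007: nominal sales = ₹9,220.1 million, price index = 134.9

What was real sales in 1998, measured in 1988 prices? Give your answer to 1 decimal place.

Real sales = Nominal / (price index/100) = 6706.1 / 1.023 = 6555.33.

₹6,555.3 million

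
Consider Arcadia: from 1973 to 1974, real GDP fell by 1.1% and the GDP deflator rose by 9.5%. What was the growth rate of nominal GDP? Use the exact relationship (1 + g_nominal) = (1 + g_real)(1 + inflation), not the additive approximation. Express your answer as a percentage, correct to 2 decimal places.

8.30%

(1 + g_nom) = (1 + g_real)(1 + π) = 0.9890 × 1.0950 = 1.08296.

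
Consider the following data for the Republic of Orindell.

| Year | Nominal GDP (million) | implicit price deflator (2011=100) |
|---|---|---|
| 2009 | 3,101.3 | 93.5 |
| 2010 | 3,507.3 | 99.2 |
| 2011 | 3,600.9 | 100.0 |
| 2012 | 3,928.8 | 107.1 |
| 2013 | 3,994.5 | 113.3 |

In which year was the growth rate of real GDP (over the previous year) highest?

2010: real = 3507.3/0.992 = 3535.58; growth vs 2009 (3316.90) = 6.59%.
2011: real = 3600.9/1.000 = 3600.90; growth vs 2010 (3535.58) = 1.85%.
2012: real = 3928.8/1.071 = 3668.35; growth vs 2011 (3600.90) = 1.87%.
2013: real = 3994.5/1.133 = 3525.60; growth vs 2012 (3668.35) = -3.89%.

2010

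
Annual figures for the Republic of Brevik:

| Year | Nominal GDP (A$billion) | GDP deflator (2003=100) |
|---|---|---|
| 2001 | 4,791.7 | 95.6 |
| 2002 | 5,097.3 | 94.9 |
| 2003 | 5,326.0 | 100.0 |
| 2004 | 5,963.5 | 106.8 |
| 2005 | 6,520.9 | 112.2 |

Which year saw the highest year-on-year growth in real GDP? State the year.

2002

2002: real = 5097.3/0.949 = 5371.23; growth vs 2001 (5012.24) = 7.16%.
2003: real = 5326.0/1.000 = 5326.00; growth vs 2002 (5371.23) = -0.84%.
2004: real = 5963.5/1.068 = 5583.80; growth vs 2003 (5326.00) = 4.84%.
2005: real = 6520.9/1.122 = 5811.85; growth vs 2004 (5583.80) = 4.08%.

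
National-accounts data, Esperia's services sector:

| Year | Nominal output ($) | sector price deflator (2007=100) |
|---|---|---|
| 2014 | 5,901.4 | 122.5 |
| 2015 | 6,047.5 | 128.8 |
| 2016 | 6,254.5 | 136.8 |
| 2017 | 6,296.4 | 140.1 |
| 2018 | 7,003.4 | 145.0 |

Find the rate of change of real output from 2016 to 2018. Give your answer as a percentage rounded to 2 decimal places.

5.64%

Real output 2016 = 6254.5/1.368 = 4572.00.
Real output 2018 = 7003.4/1.450 = 4829.93.
Change = 4829.93/4572.00 − 1 = 0.0564.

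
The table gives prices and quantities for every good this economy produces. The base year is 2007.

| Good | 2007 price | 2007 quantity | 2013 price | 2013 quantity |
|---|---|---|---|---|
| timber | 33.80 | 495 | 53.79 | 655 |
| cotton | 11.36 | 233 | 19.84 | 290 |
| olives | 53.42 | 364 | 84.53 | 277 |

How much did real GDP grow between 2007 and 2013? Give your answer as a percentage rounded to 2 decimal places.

3.63%

Real GDP 2007 = Nominal GDP 2007 = 33.80·495 + 11.36·233 + 53.42·364 = 38822.76.
Real GDP 2013 (at 2007 prices) = 33.80·655 + 11.36·290 + 53.42·277 = 40230.74.
Real growth = 40230.74/38822.76 − 1 = 0.0363.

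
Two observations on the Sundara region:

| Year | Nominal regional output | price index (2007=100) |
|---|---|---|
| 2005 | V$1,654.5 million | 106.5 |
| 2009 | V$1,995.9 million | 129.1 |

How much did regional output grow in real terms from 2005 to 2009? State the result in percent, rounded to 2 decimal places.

-0.48%

Real regional output 2005 = 1654.5 / 1.065 = 1553.52.
Real regional output 2009 = 1995.9 / 1.291 = 1546.01.
Real growth = 1546.01 / 1553.52 − 1 = -0.0048.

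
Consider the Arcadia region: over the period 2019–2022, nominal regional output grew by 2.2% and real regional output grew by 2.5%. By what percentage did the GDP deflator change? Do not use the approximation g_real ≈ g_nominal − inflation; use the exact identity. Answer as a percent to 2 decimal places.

-0.29%

(1 + g_nom) = (1 + g_real)(1 + π), so π = 1.0220 / 1.0250 − 1 = -0.00293.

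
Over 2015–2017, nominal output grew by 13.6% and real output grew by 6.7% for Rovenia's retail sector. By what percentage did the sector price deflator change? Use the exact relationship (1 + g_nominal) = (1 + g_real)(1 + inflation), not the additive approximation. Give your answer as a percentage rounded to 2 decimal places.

(1 + g_nom) = (1 + g_real)(1 + π), so π = 1.1360 / 1.0670 − 1 = 0.06467.

6.47%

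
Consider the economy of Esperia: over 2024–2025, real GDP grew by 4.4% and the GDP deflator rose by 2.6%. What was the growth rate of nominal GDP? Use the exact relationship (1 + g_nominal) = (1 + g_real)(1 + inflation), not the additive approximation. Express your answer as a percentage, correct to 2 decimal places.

7.11%

(1 + g_nom) = (1 + g_real)(1 + π) = 1.0440 × 1.0260 = 1.07114.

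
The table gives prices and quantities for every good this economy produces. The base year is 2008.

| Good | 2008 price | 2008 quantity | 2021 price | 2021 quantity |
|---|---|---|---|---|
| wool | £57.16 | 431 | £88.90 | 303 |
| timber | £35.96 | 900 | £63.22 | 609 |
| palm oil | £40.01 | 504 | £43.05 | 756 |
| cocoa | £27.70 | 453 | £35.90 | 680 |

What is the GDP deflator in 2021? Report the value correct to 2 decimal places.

Nominal GDP 2021 = 88.90·303 + 63.22·609 + 43.05·756 + 35.90·680 = 122395.48.
Real GDP 2021 (at 2008 prices) = 57.16·303 + 35.96·609 + 40.01·756 + 27.70·680 = 88302.68.
Deflator = Nominal/Real × 100 = 122395.48/88302.68 × 100 = 138.609.

138.61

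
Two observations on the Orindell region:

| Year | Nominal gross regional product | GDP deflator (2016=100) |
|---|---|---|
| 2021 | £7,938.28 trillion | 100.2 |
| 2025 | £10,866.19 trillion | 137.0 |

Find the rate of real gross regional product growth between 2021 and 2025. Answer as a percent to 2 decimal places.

0.11%

Deflate each year: 2021 → 7938.28/1.002 = 7922.44; 2025 → 10866.19/1.370 = 7931.53.
So real gross regional product changed by 7931.53/7922.44 − 1 = 0.0011, i.e. 0.11%.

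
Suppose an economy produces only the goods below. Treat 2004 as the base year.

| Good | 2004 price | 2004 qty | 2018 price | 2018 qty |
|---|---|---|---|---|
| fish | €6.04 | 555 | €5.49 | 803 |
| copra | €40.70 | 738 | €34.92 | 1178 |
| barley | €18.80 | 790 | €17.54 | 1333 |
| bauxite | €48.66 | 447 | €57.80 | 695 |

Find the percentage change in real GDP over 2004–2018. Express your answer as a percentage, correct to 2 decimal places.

Real GDP 2004 = Nominal GDP 2004 = 6.04·555 + 40.70·738 + 18.80·790 + 48.66·447 = 69991.82.
Real GDP 2018 (at 2004 prices) = 6.04·803 + 40.70·1178 + 18.80·1333 + 48.66·695 = 111673.82.
Real growth = 111673.82/69991.82 − 1 = 0.5955.

59.55%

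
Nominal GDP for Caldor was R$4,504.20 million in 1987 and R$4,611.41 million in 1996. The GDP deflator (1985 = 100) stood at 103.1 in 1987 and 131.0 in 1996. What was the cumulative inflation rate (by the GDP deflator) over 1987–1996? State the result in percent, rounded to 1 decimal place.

Price-level change = 131.0 / 103.1 − 1 = 0.2706.

27.1%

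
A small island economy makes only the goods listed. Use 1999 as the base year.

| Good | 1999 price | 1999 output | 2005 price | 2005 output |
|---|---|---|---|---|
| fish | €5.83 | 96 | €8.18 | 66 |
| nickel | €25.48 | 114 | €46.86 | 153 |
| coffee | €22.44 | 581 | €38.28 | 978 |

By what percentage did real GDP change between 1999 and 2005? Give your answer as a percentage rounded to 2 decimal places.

Real GDP 1999 = Nominal GDP 1999 = 5.83·96 + 25.48·114 + 22.44·581 = 16502.04.
Real GDP 2005 (at 1999 prices) = 5.83·66 + 25.48·153 + 22.44·978 = 26229.54.
Real growth = 26229.54/16502.04 − 1 = 0.5895.

58.95%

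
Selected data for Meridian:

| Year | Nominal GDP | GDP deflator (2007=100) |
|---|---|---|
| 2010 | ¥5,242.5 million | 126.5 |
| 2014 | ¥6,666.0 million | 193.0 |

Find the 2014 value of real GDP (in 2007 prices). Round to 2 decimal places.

¥3,453.89 million

Real GDP = Nominal / (GDP deflator/100) = 6666.0 / 1.930 = 3453.89.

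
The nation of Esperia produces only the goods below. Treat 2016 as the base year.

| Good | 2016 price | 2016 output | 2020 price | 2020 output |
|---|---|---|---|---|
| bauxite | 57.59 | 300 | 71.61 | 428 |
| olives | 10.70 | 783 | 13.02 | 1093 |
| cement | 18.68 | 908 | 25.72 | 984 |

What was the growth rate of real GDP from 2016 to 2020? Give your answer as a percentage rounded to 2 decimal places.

28.41%

Real GDP 2016 = Nominal GDP 2016 = 57.59·300 + 10.70·783 + 18.68·908 = 42616.54.
Real GDP 2020 (at 2016 prices) = 57.59·428 + 10.70·1093 + 18.68·984 = 54724.74.
Real growth = 54724.74/42616.54 − 1 = 0.2841.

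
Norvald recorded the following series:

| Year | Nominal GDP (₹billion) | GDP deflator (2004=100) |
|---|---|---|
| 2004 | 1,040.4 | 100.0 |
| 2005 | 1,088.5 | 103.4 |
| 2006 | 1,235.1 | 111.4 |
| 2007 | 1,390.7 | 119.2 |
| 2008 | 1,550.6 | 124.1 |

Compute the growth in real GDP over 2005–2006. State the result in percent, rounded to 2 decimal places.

5.32%

Real GDP 2005 = 1088.5/1.034 = 1052.71.
Real GDP 2006 = 1235.1/1.114 = 1108.71.
Change = 1108.71/1052.71 − 1 = 0.0532.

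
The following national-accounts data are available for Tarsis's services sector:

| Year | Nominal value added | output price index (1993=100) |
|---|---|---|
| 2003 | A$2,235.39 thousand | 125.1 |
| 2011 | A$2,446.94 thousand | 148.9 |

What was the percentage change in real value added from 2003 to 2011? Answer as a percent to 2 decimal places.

Real value added 2003 = 2235.39 / 1.251 = 1786.88.
Real value added 2011 = 2446.94 / 1.489 = 1643.34.
Real growth = 1643.34 / 1786.88 − 1 = -0.0803.

-8.03%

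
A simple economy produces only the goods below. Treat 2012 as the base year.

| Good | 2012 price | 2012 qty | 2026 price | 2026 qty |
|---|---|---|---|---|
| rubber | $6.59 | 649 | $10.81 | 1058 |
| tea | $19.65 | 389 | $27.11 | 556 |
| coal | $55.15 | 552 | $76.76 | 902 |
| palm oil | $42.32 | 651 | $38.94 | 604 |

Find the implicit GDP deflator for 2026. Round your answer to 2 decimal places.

127.96

Nominal GDP 2026 = 10.81·1058 + 27.11·556 + 76.76·902 + 38.94·604 = 119267.42.
Real GDP 2026 (at 2012 prices) = 6.59·1058 + 19.65·556 + 55.15·902 + 42.32·604 = 93204.20.
Deflator = Nominal/Real × 100 = 119267.42/93204.20 × 100 = 127.964.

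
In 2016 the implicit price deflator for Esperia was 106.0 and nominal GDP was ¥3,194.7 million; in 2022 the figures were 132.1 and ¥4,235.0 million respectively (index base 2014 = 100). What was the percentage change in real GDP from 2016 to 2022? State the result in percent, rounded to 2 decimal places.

Deflate each year: 2016 → 3194.7/1.060 = 3013.87; 2022 → 4235.0/1.321 = 3205.90.
So real GDP changed by 3205.90/3013.87 − 1 = 0.0637, i.e. 6.37%.

6.37%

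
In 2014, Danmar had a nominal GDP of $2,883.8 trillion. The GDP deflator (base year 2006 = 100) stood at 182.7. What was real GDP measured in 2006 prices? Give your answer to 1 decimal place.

Real GDP = Nominal / (GDP deflator/100) = 2883.8 / 1.827 = 1578.43.

$1,578.4 trillion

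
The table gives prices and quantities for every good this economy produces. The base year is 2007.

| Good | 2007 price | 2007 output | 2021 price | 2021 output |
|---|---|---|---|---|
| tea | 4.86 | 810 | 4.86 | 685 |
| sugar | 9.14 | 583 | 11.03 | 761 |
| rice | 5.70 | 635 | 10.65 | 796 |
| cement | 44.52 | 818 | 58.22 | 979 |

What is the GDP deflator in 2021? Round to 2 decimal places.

132.17

Nominal GDP 2021 = 4.86·685 + 11.03·761 + 10.65·796 + 58.22·979 = 77197.71.
Real GDP 2021 (at 2007 prices) = 4.86·685 + 9.14·761 + 5.70·796 + 44.52·979 = 58406.92.
Deflator = Nominal/Real × 100 = 77197.71/58406.92 × 100 = 132.172.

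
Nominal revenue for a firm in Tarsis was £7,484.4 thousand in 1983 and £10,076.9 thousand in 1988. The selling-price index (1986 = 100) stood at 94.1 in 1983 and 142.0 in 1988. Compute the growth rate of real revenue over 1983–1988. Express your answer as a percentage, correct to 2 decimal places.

-10.78%

Deflate each year: 1983 → 7484.4/0.941 = 7953.67; 1988 → 10076.9/1.420 = 7096.41.
So real revenue changed by 7096.41/7953.67 − 1 = -0.1078, i.e. -10.78%.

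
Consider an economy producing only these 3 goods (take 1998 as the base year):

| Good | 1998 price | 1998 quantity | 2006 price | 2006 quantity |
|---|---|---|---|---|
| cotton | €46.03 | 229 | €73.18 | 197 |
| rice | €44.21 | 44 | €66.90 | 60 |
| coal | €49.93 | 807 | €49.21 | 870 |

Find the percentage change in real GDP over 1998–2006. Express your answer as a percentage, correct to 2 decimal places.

Real GDP 1998 = Nominal GDP 1998 = 46.03·229 + 44.21·44 + 49.93·807 = 52779.62.
Real GDP 2006 (at 1998 prices) = 46.03·197 + 44.21·60 + 49.93·870 = 55159.61.
Real growth = 55159.61/52779.62 − 1 = 0.0451.

4.51%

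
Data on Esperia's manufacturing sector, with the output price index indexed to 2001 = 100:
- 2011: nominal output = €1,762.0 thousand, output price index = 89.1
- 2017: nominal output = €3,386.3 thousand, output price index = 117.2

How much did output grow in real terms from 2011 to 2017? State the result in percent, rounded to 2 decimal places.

46.11%

Real output 2011 = 1762.0 / 0.891 = 1977.55.
Real output 2017 = 3386.3 / 1.172 = 2889.33.
Real growth = 2889.33 / 1977.55 − 1 = 0.4611.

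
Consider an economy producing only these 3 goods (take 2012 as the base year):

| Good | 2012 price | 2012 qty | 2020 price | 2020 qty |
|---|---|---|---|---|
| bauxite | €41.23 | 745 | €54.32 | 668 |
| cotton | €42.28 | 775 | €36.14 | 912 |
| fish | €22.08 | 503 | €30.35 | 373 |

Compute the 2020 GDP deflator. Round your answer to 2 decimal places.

Nominal GDP 2020 = 54.32·668 + 36.14·912 + 30.35·373 = 80565.99.
Real GDP 2020 (at 2012 prices) = 41.23·668 + 42.28·912 + 22.08·373 = 74336.84.
Deflator = Nominal/Real × 100 = 80565.99/74336.84 × 100 = 108.380.

108.38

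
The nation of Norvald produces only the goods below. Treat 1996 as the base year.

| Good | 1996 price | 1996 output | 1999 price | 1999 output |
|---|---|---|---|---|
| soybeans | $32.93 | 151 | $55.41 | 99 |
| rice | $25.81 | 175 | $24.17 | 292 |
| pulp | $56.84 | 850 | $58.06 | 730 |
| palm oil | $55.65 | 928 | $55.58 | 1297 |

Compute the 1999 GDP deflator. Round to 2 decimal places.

Nominal GDP 1999 = 55.41·99 + 24.17·292 + 58.06·730 + 55.58·1297 = 127014.29.
Real GDP 1999 (at 1996 prices) = 32.93·99 + 25.81·292 + 56.84·730 + 55.65·1297 = 124467.84.
Deflator = Nominal/Real × 100 = 127014.29/124467.84 × 100 = 102.046.

102.05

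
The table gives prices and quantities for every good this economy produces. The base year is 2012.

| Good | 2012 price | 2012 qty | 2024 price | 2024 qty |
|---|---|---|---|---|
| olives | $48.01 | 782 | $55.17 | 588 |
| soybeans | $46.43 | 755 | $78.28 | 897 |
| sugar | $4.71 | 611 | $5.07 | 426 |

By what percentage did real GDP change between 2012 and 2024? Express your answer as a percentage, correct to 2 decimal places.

Real GDP 2012 = Nominal GDP 2012 = 48.01·782 + 46.43·755 + 4.71·611 = 75476.28.
Real GDP 2024 (at 2012 prices) = 48.01·588 + 46.43·897 + 4.71·426 = 71884.05.
Real growth = 71884.05/75476.28 − 1 = -0.0476.

-4.76%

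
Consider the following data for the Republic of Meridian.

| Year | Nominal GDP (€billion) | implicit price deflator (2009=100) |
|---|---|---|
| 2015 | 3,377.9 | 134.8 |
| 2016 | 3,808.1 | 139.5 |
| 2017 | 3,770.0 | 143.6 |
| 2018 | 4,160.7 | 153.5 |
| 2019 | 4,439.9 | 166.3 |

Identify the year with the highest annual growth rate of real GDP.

2016

2016: real = 3808.1/1.395 = 2729.82; growth vs 2015 (2505.86) = 8.94%.
2017: real = 3770.0/1.436 = 2625.35; growth vs 2016 (2729.82) = -3.83%.
2018: real = 4160.7/1.535 = 2710.55; growth vs 2017 (2625.35) = 3.25%.
2019: real = 4439.9/1.663 = 2669.81; growth vs 2018 (2710.55) = -1.50%.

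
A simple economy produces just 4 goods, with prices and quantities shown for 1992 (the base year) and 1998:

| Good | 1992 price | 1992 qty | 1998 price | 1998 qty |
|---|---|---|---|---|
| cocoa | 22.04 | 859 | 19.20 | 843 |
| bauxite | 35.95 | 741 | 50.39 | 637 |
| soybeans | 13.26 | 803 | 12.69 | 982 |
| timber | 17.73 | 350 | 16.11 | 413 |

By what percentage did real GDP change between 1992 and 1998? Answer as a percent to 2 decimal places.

Real GDP 1992 = Nominal GDP 1992 = 22.04·859 + 35.95·741 + 13.26·803 + 17.73·350 = 62424.59.
Real GDP 1998 (at 1992 prices) = 22.04·843 + 35.95·637 + 13.26·982 + 17.73·413 = 61823.68.
Real growth = 61823.68/62424.59 − 1 = -0.0096.

-0.96%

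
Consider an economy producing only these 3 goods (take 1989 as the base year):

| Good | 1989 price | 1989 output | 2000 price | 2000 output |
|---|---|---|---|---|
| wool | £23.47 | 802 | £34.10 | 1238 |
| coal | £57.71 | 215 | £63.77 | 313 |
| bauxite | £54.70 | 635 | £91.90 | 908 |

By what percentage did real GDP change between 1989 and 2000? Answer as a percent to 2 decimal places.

Real GDP 1989 = Nominal GDP 1989 = 23.47·802 + 57.71·215 + 54.70·635 = 65965.09.
Real GDP 2000 (at 1989 prices) = 23.47·1238 + 57.71·313 + 54.70·908 = 96786.69.
Real growth = 96786.69/65965.09 − 1 = 0.4672.

46.72%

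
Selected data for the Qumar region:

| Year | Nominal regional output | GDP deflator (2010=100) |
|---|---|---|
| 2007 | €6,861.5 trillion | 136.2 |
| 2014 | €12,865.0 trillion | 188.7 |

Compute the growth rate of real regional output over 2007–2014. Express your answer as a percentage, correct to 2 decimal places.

35.33%

Real regional output 2007 = 6861.5 / 1.362 = 5037.81.
Real regional output 2014 = 12865.0 / 1.887 = 6817.70.
Real growth = 6817.70 / 5037.81 − 1 = 0.3533.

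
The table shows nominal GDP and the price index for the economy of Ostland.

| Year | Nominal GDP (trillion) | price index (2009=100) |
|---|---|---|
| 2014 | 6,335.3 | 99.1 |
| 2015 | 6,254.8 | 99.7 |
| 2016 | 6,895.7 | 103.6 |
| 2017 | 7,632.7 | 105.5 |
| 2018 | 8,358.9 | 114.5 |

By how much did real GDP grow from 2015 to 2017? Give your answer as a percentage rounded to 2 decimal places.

Real GDP 2015 = 6254.8/0.997 = 6273.62.
Real GDP 2017 = 7632.7/1.055 = 7234.79.
Change = 7234.79/6273.62 − 1 = 0.1532.

15.32%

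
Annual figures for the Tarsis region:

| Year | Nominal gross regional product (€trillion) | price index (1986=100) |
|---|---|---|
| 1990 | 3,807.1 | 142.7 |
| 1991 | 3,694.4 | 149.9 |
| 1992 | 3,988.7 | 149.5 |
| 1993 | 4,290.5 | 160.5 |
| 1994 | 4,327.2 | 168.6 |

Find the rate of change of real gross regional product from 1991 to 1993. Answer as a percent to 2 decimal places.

8.47%

Real gross regional product 1991 = 3694.4/1.499 = 2464.58.
Real gross regional product 1993 = 4290.5/1.605 = 2673.21.
Change = 2673.21/2464.58 − 1 = 0.0847.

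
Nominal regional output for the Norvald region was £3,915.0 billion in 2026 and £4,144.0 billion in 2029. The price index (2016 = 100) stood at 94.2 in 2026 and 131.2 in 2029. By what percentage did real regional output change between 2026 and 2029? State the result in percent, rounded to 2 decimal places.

-24.00%

Deflate each year: 2026 → 3915.0/0.942 = 4156.05; 2029 → 4144.0/1.312 = 3158.54.
So real regional output changed by 3158.54/4156.05 − 1 = -0.2400, i.e. -24.00%.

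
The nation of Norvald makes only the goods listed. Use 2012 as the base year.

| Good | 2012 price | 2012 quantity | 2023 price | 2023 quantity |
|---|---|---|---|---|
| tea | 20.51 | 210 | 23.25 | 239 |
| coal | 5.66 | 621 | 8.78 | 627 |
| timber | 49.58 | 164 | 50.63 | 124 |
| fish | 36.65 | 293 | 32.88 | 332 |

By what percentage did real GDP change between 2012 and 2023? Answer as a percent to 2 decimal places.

0.28%

Real GDP 2012 = Nominal GDP 2012 = 20.51·210 + 5.66·621 + 49.58·164 + 36.65·293 = 26691.53.
Real GDP 2023 (at 2012 prices) = 20.51·239 + 5.66·627 + 49.58·124 + 36.65·332 = 26766.43.
Real growth = 26766.43/26691.53 − 1 = 0.0028.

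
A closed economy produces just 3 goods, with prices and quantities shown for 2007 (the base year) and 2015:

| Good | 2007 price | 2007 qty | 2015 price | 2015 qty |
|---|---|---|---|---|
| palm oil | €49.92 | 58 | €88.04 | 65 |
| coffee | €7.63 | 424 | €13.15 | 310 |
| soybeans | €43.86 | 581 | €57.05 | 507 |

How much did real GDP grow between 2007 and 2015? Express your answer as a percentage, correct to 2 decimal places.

Real GDP 2007 = Nominal GDP 2007 = 49.92·58 + 7.63·424 + 43.86·581 = 31613.14.
Real GDP 2015 (at 2007 prices) = 49.92·65 + 7.63·310 + 43.86·507 = 27847.12.
Real growth = 27847.12/31613.14 − 1 = -0.1191.

-11.91%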